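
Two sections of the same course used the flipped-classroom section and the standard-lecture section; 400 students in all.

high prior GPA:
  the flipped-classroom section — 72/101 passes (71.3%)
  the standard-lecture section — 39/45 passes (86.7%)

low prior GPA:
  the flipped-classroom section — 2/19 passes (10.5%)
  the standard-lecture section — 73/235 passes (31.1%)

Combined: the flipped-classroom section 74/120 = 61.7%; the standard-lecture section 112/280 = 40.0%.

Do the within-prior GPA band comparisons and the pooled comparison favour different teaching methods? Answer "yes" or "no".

yes

Within each prior GPA band level (high prior GPA 71.3% vs 86.7%; low prior GPA 10.5% vs 31.1%), the standard-lecture section has the higher rate every time. Pooled: 61.7% vs 40.0% — the flipped-classroom section has the higher rate overall. The two comparisons disagree.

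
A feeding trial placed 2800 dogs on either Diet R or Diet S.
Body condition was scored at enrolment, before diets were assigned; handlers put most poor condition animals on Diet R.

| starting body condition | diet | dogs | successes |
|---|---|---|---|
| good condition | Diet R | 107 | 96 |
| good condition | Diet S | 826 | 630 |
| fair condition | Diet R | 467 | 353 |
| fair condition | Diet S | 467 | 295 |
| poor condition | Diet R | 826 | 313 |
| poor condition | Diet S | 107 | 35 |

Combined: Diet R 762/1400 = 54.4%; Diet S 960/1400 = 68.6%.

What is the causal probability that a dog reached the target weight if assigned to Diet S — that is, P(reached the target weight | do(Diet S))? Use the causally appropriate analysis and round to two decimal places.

0.57

The starting body condition-specific comparison favours Diet R throughout, but the pooled figures favour Diet S. The question is whether to condition on starting body condition.
Since starting body condition is a pre-existing factor (not a product of the diet) and it affects the outcome on its own, it is a confounder. The stratified rates, not the pooled rate, identify the causal effect.
Standardising Diet S to the population starting body condition mix: 0.333·630/826 + 0.334·295/467 + 0.333·35/107 = 0.574.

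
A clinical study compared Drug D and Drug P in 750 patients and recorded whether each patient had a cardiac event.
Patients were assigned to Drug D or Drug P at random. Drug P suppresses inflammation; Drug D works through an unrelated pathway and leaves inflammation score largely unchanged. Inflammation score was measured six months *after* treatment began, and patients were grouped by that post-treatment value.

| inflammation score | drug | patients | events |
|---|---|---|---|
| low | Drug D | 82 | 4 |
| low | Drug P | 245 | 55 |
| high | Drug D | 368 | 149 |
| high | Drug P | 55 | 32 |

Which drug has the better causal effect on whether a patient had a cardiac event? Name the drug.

Drug P

Because the drug influences inflammation score, inflammation score is a post-treatment mediator, not a confounder. Stratifying on it would bias the estimate; the causal effect is the crude pooled difference.
Pooled: Drug D 34.0% vs Drug P 29.0%; Drug P is lower overall.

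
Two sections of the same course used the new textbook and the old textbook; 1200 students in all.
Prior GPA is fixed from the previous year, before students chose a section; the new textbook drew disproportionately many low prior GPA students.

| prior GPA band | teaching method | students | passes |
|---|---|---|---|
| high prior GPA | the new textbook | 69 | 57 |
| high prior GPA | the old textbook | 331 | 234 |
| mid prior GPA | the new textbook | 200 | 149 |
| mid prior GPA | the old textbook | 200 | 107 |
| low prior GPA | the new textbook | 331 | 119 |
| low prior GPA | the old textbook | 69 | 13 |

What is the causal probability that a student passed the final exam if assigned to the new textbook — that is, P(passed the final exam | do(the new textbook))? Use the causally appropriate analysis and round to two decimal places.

0.64

Prior GPA band satisfies the back-door criterion: it is not a descendant of the teaching method, and it blocks the spurious path from teaching method to outcome. Adjusting for it (i.e., using the within-prior GPA band rates) gives the causal effect.
Standardising the new textbook to the population prior GPA band mix: 0.333·57/69 + 0.333·149/200 + 0.333·119/331 = 0.644.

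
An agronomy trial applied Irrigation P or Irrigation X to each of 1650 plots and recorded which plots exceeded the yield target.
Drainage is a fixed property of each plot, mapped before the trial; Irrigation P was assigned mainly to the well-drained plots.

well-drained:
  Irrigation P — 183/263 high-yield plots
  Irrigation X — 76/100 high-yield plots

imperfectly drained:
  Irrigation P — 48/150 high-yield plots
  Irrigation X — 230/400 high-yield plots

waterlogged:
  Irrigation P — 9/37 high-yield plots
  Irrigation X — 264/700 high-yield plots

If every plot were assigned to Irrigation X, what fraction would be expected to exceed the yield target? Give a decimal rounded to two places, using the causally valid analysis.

0.53

Field drainage is set before the irrigation has any effect — it is not caused by the irrigation — and it independently drives the outcome. That makes it a confounder, so the causal comparison is within field drainage levels.
Standardising Irrigation X to the population field drainage mix: 0.220·76/100 + 0.333·230/400 + 0.447·264/700 = 0.527.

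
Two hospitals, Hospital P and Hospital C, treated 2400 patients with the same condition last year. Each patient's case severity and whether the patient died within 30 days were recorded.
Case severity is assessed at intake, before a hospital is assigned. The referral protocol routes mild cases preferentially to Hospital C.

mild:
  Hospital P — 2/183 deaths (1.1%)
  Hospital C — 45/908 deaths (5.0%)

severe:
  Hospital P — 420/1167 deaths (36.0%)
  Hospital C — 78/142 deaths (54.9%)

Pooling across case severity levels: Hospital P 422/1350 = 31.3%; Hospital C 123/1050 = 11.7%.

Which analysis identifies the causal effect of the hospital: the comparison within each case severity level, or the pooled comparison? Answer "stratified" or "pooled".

stratified

Here case severity is a common cause — it drives both which hospital a case falls under and the outcome. The crude comparison mixes populations; the stratum-specific rates are the causally relevant ones.
Within each level — mild: 1.1% vs 5.0%; severe: 36.0% vs 54.9% — Hospital P is lower every time.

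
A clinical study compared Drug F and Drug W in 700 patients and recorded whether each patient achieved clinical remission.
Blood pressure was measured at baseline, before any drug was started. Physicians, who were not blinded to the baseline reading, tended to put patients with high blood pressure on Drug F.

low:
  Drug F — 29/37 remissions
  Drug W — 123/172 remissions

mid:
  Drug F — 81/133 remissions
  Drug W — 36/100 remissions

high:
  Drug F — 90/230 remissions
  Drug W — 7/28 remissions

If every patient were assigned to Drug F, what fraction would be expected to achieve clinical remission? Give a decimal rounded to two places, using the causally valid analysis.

The stratified and pooled comparisons disagree (Drug F wins within each blood pressure; Drug W wins overall), so the answer turns on the causal role of blood pressure.
The imbalance in blood pressure arose from how patients were allocated, not from anything the drug did; and blood pressure independently affects the outcome. The pooled gap is confounded — condition on blood pressure.
Standardising Drug F to the population blood pressure mix: 0.299·29/37 + 0.333·81/133 + 0.369·90/230 = 0.581.

0.58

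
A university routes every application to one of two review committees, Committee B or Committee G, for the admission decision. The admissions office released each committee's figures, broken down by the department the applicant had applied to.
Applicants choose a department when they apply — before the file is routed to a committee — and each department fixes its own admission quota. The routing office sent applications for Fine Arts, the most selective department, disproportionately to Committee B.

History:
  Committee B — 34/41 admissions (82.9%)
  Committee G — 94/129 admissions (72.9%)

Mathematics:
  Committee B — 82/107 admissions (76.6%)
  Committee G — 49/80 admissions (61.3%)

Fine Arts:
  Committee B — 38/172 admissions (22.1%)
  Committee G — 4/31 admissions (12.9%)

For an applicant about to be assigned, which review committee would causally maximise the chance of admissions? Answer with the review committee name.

Committee B

The department-specific comparison favours Committee B throughout, but the pooled figures favour Committee G. The question is whether to condition on department.
The imbalance in department arose from how applicants were allocated, not from anything the review committee did; and department independently affects the outcome. The pooled gap is confounded — condition on department.
Within each level — History: 82.9% vs 72.9%; Mathematics: 76.6% vs 61.3%; Fine Arts: 22.1% vs 12.9% — Committee B is higher every time.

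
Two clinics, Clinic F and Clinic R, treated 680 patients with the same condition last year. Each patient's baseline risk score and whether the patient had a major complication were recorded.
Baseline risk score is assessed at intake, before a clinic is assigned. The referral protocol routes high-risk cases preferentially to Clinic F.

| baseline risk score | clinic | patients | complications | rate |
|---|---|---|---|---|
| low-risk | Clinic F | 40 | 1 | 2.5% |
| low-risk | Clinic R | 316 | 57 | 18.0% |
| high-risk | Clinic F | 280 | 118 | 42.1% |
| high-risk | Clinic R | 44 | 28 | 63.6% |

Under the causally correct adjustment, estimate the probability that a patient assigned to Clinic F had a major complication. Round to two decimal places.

Clinic F is lower inside every baseline risk score stratum but Clinic R is lower in aggregate. Whether to stratify depends on how baseline risk score relates to the clinic.
The imbalance in baseline risk score arose from how patients were allocated, not from anything the clinic did; and baseline risk score independently affects the outcome. The pooled gap is confounded — condition on baseline risk score.
Standardising Clinic F to the population baseline risk score mix: 0.524·1/40 + 0.476·118/280 = 0.214.

0.21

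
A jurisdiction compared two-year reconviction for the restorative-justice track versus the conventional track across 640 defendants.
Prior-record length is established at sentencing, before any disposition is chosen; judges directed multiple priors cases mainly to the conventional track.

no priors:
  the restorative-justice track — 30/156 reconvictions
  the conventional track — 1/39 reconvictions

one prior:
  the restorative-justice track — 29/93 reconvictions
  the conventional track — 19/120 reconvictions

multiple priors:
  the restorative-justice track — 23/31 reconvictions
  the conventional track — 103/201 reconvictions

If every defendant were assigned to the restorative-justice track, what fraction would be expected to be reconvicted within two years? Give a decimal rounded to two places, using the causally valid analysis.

0.43

Nothing the disposition does changes prior-record length; the imbalance is an allocation artefact. With prior-record length also predicting the outcome, the pooled figure is confounded, and the within-stratum comparison is the causal one.
Standardising the restorative-justice track to the population prior-record length mix: 0.305·30/156 + 0.333·29/93 + 0.362·23/31 = 0.431.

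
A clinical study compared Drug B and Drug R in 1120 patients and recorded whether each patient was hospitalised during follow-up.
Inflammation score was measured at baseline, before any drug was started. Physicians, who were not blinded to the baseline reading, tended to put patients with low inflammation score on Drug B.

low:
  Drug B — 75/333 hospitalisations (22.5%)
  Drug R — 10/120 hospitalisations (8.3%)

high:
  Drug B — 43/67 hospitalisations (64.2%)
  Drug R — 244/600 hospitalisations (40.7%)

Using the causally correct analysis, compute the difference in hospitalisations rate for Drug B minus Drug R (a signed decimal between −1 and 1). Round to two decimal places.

Since inflammation score is a pre-existing factor (not a product of the drug) and it affects the outcome on its own, it is a confounder. The stratified rates, not the pooled rate, identify the causal effect.
Adjusting over the population distribution of inflammation score: 0.404·(0.225−0.083) + 0.596·(0.642−0.407) = +0.197.

+0.20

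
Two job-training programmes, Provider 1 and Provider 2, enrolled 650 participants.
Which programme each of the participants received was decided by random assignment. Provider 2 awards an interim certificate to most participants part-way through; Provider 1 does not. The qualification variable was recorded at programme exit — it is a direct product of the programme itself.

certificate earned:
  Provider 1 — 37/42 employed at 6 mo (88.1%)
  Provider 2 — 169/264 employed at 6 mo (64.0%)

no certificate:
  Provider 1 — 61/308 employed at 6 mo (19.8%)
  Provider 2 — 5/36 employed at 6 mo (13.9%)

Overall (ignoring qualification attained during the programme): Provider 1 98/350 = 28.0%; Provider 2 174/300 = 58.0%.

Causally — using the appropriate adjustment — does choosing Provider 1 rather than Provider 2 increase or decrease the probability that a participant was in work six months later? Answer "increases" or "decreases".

The qualification attained during the programme-specific comparison favours Provider 1 throughout, but the pooled figures favour Provider 2. The question is whether to condition on qualification attained during the programme.
Qualification attained during the programme lies on the pathway programme → qualification attained during the programme → outcome, so adjusting for it blocks the indirect effect. For the total causal effect of programme, use the unadjusted pooled rates.
Pooled: Provider 1 28.0% vs Provider 2 58.0%; Provider 2 is higher overall.

decreases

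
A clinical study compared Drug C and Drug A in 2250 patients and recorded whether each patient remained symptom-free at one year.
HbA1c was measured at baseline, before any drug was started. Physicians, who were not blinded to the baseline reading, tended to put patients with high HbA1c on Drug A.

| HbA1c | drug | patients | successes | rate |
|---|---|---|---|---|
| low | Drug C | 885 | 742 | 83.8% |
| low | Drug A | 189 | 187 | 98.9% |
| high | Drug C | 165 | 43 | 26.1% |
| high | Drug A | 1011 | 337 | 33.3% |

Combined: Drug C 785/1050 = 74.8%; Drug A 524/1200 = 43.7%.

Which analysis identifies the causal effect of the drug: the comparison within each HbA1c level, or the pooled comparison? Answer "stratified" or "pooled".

stratified

Drug A is higher inside every HbA1c stratum but Drug C is higher in aggregate. Whether to stratify depends on how HbA1c relates to the drug.
HbA1c differs across drugs for reasons unrelated to any effect of the drug itself, and it separately predicts the outcome — a classic confounder. We must compare within HbA1c levels.
Within each level — low: 83.8% vs 98.9%; high: 26.1% vs 33.3% — Drug A is higher every time.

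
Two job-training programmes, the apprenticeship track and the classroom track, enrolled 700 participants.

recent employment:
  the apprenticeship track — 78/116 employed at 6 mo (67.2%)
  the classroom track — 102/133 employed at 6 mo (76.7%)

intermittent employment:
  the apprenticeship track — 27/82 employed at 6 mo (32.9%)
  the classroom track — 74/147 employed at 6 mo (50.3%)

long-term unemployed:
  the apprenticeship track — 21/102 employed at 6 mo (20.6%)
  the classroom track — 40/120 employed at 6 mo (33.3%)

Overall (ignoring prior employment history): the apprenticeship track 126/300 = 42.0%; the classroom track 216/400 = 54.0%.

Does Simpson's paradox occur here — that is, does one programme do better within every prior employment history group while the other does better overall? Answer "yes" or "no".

Within each prior employment history level (recent employment 67.2% vs 76.7%; intermittent employment 32.9% vs 50.3%; long-term unemployed 20.6% vs 33.3%), the classroom track has the higher rate every time. Pooled: 42.0% vs 54.0% — the classroom track has the higher rate overall. They agree.

no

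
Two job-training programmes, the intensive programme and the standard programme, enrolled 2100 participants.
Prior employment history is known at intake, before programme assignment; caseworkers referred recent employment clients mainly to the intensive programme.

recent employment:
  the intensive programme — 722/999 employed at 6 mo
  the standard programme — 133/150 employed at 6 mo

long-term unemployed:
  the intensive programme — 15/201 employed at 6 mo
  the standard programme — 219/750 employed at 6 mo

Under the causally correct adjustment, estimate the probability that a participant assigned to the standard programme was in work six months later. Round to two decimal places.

Here prior employment history is a common cause — it drives both which programme a case falls under and the outcome. The crude comparison mixes populations; the stratum-specific rates are the causally relevant ones.
Standardising the standard programme to the population prior employment history mix: 0.547·133/150 + 0.453·219/750 = 0.617.

0.62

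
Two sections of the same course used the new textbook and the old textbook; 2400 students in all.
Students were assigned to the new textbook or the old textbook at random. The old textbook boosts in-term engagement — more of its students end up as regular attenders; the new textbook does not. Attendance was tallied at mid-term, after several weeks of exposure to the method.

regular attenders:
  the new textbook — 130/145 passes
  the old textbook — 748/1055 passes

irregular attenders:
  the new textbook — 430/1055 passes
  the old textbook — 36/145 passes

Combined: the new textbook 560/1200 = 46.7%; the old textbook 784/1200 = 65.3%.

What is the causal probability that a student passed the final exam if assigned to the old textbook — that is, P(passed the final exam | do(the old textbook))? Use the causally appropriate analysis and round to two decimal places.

0.65

Within every mid-term attendance level the new textbook has the higher rate, yet pooled the old textbook does — Simpson's reversal.
Mid-term attendance here is a post-treatment variable shaped by the teaching method; conditioning on it would introduce bias rather than remove it. The overall comparison is the causal one.
So P(outcome | do(the old textbook)) is just the pooled rate for the old textbook: 784/1200 = 0.653.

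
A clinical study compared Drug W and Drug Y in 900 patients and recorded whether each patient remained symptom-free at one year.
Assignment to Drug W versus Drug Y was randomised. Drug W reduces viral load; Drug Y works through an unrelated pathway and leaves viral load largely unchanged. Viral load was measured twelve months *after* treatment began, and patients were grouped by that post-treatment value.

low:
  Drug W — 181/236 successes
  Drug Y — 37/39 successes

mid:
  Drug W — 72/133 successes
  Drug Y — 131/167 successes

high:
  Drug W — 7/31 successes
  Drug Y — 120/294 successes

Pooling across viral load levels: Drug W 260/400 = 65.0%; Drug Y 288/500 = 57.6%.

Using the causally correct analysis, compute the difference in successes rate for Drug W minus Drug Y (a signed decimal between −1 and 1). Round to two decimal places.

+0.07

Viral load is downstream of the drug. One should not condition on a consequence of treatment, so the overall rates are the right comparison.
The causal difference is the pooled difference: 0.650 − 0.576 = +0.074.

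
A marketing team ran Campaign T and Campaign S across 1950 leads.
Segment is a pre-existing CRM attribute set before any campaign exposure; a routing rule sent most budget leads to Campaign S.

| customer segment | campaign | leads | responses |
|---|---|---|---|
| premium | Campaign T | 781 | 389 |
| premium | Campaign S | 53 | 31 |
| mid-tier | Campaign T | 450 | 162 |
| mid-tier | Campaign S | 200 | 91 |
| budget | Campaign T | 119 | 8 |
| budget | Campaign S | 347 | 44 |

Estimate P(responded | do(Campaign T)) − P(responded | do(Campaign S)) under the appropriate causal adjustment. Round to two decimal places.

-0.08

Customer segment is set before the campaign has any effect — it is not caused by the campaign — and it independently drives the outcome. That makes it a confounder, so the causal comparison is within customer segment levels.
Adjusting over the population distribution of customer segment: 0.428·(0.498−0.585) + 0.333·(0.360−0.455) + 0.239·(0.067−0.127) = -0.083.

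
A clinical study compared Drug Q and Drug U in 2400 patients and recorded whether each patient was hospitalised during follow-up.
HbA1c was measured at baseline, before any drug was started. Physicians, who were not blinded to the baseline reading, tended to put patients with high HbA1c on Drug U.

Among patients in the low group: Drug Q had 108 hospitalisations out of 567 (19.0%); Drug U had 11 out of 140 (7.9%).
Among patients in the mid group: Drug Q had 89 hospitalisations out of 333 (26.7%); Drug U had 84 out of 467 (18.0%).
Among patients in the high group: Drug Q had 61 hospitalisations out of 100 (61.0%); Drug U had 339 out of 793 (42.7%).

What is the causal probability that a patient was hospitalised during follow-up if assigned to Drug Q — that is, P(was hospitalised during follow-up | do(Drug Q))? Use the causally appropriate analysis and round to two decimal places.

0.37

Nothing the drug does changes HbA1c; the imbalance is an allocation artefact. With HbA1c also predicting the outcome, the pooled figure is confounded, and the within-stratum comparison is the causal one.
Standardising Drug Q to the population HbA1c mix: 0.295·108/567 + 0.333·89/333 + 0.372·61/100 = 0.372.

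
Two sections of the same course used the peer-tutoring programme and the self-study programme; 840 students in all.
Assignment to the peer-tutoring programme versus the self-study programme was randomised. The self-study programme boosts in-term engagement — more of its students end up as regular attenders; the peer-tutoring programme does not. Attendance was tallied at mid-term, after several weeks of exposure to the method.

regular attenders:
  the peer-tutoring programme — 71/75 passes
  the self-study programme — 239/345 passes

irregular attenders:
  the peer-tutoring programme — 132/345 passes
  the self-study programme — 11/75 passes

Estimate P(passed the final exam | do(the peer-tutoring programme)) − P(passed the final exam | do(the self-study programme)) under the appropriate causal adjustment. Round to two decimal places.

-0.11

Mid-term attendance lies on the pathway teaching method → mid-term attendance → outcome, so adjusting for it blocks the indirect effect. For the total causal effect of teaching method, use the unadjusted pooled rates.
The causal difference is the pooled difference: 0.483 − 0.595 = -0.112.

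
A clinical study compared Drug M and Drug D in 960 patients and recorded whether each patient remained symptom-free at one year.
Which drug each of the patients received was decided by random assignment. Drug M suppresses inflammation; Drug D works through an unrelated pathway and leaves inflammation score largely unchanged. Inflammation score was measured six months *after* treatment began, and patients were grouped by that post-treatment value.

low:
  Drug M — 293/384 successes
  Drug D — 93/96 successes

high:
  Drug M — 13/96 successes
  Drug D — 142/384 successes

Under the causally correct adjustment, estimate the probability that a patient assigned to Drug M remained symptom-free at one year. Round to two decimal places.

Inflammation score here is a post-treatment variable shaped by the drug; conditioning on it would introduce bias rather than remove it. The overall comparison is the causal one.
So P(outcome | do(Drug M)) is just the pooled rate for Drug M: 306/480 = 0.637.

0.64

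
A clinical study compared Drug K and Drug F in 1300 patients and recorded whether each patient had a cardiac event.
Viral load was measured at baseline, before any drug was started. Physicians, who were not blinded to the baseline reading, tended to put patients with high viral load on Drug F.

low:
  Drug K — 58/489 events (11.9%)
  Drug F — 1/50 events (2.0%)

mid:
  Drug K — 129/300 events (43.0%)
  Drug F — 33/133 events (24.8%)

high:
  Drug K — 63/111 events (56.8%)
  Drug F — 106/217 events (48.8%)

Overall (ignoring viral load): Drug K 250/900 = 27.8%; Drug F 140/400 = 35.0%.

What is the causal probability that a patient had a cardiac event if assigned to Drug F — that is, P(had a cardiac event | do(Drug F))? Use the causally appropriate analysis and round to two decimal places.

Within every viral load level Drug F has the lower rate, yet pooled Drug K does — Simpson's reversal.
Viral load satisfies the back-door criterion: it is not a descendant of the drug, and it blocks the spurious path from drug to outcome. Adjusting for it (i.e., using the within-viral load rates) gives the causal effect.
Standardising Drug F to the population viral load mix: 0.415·1/50 + 0.333·33/133 + 0.252·106/217 = 0.214.

0.21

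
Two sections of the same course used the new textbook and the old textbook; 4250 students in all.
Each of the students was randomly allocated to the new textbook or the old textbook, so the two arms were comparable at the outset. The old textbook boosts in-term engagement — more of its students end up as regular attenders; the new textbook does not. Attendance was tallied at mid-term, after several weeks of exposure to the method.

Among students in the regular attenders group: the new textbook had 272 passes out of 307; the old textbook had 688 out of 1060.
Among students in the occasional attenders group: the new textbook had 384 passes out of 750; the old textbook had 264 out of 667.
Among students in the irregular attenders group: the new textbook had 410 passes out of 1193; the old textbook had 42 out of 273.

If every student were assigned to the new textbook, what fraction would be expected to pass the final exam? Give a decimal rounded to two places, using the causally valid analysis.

Stratifying would compare teaching methods among students the teaching methods themselves sorted into mid-term attendance groups — a form of selection on an intermediate. The unconditioned pooled rates give the total causal effect.
So P(outcome | do(the new textbook)) is just the pooled rate for the new textbook: 1066/2250 = 0.474.

0.47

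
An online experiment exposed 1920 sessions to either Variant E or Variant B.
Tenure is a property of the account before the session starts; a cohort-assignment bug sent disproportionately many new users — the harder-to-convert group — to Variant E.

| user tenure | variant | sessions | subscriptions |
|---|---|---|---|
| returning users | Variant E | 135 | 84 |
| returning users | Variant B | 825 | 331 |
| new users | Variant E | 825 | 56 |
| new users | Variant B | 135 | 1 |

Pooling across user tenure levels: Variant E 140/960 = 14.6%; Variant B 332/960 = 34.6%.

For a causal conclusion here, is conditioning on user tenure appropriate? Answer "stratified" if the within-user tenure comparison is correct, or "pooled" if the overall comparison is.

User tenure satisfies the back-door criterion: it is not a descendant of the variant, and it blocks the spurious path from variant to outcome. Adjusting for it (i.e., using the within-user tenure rates) gives the causal effect.
Within each level — returning users: 62.2% vs 40.1%; new users: 6.8% vs 0.7% — Variant E is higher every time.

stratified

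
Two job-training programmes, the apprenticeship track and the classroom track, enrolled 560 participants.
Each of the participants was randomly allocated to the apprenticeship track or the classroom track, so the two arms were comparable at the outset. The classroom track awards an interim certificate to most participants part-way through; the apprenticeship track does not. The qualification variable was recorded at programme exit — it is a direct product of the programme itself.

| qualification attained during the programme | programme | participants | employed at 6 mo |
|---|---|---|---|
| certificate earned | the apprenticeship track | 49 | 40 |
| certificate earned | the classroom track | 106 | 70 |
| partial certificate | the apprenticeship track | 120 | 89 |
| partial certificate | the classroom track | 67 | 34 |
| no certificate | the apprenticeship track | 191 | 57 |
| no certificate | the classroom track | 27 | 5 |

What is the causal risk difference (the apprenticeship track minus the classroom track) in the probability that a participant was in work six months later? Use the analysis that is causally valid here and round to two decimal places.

Because the programme influences qualification attained during the programme, qualification attained during the programme is a post-treatment mediator, not a confounder. Stratifying on it would bias the estimate; the causal effect is the crude pooled difference.
The causal difference is the pooled difference: 0.517 − 0.545 = -0.028.

-0.03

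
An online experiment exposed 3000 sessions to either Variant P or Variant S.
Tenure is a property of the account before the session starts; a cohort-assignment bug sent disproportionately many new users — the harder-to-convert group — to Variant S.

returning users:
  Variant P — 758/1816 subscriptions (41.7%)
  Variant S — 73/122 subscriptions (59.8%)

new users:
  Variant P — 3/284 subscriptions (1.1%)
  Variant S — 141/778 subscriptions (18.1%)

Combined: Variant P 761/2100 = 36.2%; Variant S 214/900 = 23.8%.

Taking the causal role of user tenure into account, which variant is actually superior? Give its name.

Variant S

User tenure is set before the variant has any effect — it is not caused by the variant — and it independently drives the outcome. That makes it a confounder, so the causal comparison is within user tenure levels.
Within each level — returning users: 41.7% vs 59.8%; new users: 1.1% vs 18.1% — Variant S is higher every time.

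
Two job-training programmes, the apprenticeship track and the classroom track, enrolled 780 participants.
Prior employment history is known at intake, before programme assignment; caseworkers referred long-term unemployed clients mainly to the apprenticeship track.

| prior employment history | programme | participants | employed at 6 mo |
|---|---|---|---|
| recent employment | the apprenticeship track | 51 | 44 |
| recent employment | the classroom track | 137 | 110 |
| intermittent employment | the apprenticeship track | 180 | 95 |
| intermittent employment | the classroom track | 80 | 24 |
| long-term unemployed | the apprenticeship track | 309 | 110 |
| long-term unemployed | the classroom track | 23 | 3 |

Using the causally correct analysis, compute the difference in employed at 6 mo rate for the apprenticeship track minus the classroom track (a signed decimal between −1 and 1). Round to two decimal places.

+0.19

The stratified and pooled comparisons disagree (the apprenticeship track wins within each prior employment history; the classroom track wins overall), so the answer turns on the causal role of prior employment history.
The imbalance in prior employment history arose from how participants were allocated, not from anything the programme did; and prior employment history independently affects the outcome. The pooled gap is confounded — condition on prior employment history.
Adjusting over the population distribution of prior employment history: 0.241·(0.863−0.803) + 0.333·(0.528−0.300) + 0.426·(0.356−0.130) = +0.186.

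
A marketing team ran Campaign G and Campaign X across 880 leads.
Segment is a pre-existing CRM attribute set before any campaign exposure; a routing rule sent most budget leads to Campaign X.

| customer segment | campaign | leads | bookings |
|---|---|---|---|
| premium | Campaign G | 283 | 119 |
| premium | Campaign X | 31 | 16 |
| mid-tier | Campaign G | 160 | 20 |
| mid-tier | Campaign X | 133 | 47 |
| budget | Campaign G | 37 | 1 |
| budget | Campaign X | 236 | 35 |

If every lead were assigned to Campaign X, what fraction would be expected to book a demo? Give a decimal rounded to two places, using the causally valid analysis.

Campaign X is higher inside every customer segment stratum but Campaign G is higher in aggregate. Whether to stratify depends on how customer segment relates to the campaign.
Customer segment differs across campaigns for reasons unrelated to any effect of the campaign itself, and it separately predicts the outcome — a classic confounder. We must compare within customer segment levels.
Standardising Campaign X to the population customer segment mix: 0.357·16/31 + 0.333·47/133 + 0.310·35/236 = 0.348.

0.35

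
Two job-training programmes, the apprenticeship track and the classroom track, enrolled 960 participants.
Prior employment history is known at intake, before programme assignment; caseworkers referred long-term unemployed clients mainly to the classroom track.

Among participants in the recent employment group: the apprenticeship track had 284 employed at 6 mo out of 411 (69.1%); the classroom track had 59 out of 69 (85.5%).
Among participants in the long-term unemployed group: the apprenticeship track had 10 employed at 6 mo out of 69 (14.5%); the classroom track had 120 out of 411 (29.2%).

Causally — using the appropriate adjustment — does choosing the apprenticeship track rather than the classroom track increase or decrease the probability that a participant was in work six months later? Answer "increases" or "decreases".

Here prior employment history is a common cause — it drives both which programme a case falls under and the outcome. The crude comparison mixes populations; the stratum-specific rates are the causally relevant ones.
Within each level — recent employment: 69.1% vs 85.5%; long-term unemployed: 14.5% vs 29.2% — the classroom track is higher every time.

decreases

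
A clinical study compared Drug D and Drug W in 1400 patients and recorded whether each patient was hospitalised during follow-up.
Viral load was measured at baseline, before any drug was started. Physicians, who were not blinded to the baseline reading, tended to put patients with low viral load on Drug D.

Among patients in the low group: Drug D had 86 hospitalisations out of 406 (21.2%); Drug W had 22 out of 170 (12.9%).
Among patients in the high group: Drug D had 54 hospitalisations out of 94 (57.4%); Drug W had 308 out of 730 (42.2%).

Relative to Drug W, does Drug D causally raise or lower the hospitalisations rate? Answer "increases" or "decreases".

Viral load is set before the drug has any effect — it is not caused by the drug — and it independently drives the outcome. That makes it a confounder, so the causal comparison is within viral load levels.
Within each level — low: 21.2% vs 12.9%; high: 57.4% vs 42.2% — Drug W is lower every time.

increases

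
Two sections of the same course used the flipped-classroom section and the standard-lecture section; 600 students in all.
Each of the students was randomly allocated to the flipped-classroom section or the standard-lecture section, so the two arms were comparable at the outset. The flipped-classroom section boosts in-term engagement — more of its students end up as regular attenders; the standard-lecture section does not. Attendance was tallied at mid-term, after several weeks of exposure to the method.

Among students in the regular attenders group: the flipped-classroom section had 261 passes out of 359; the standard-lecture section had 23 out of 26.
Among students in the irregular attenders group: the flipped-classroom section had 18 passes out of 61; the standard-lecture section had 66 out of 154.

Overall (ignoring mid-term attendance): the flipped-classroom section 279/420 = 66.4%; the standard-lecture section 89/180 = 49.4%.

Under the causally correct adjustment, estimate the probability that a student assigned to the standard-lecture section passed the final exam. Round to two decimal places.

0.49

Within every mid-term attendance level the standard-lecture section has the higher rate, yet pooled the flipped-classroom section does — Simpson's reversal.
Mid-term attendance here is a post-treatment variable shaped by the teaching method; conditioning on it would introduce bias rather than remove it. The overall comparison is the causal one.
So P(outcome | do(the standard-lecture section)) is just the pooled rate for the standard-lecture section: 89/180 = 0.494.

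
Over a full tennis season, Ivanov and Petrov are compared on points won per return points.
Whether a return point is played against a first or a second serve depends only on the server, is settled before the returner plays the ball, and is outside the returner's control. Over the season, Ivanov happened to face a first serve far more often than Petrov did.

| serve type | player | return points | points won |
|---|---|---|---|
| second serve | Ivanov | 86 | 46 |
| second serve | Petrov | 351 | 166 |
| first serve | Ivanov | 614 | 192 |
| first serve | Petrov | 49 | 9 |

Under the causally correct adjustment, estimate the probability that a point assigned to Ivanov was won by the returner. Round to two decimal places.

Nothing the player does changes serve type; the imbalance is an allocation artefact. With serve type also predicting the outcome, the pooled figure is confounded, and the within-stratum comparison is the causal one.
Standardising Ivanov to the population serve type mix: 0.397·46/86 + 0.603·192/614 = 0.401.

0.40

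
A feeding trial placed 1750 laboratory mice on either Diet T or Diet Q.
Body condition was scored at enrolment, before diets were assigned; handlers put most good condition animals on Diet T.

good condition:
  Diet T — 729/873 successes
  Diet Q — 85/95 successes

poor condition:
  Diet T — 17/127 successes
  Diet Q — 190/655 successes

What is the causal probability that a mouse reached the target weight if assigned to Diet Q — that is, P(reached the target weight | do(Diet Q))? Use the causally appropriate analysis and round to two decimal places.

Nothing the diet does changes starting body condition; the imbalance is an allocation artefact. With starting body condition also predicting the outcome, the pooled figure is confounded, and the within-stratum comparison is the causal one.
Standardising Diet Q to the population starting body condition mix: 0.553·85/95 + 0.447·190/655 = 0.625.

0.62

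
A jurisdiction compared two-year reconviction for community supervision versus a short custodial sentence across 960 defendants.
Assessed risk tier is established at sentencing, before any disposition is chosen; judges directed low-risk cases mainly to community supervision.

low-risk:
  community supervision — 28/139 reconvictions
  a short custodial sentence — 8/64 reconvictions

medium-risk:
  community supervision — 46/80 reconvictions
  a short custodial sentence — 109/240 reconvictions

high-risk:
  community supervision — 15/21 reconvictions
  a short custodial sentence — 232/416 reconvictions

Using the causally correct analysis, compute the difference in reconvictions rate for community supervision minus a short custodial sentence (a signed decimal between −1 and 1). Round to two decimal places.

+0.13

Here assessed risk tier is a common cause — it drives both which disposition a case falls under and the outcome. The crude comparison mixes populations; the stratum-specific rates are the causally relevant ones.
Adjusting over the population distribution of assessed risk tier: 0.211·(0.201−0.125) + 0.333·(0.575−0.454) + 0.455·(0.714−0.558) = +0.128.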